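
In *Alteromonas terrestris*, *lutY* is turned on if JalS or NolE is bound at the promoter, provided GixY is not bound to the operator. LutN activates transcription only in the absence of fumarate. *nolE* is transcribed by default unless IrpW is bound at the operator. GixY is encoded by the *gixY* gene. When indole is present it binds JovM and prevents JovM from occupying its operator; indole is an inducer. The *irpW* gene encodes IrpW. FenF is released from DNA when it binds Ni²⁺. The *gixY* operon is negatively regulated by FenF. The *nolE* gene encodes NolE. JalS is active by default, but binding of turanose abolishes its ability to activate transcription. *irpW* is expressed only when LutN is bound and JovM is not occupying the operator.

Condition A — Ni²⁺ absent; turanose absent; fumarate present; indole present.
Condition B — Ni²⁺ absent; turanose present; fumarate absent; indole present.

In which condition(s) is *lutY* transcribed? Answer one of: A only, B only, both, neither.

Condition A:
Ni²⁺ is absent, so FenF is active.
With repressor FenF bound, *gixY* is not transcribed.
So GixY is not produced.
Turanose is absent, so JalS is active.
Fumarate is present, so LutN is inactive.
Indole is present, so JovM is inactive.
Required activator LutN is absent, so *irpW* is not transcribed.
So IrpW is not produced.
With no repressor bound, *nolE* is transcribed.
So NolE is produced and active.
Activator JalS is present, so *lutY* is transcribed.
→ *lutY* is ON in A.
Condition B:
Ni²⁺ is absent, so FenF is active.
With repressor FenF bound, *gixY* is not transcribed.
So GixY is not produced.
Turanose is present, so JalS is inactive.
Fumarate is absent, so LutN is active.
Indole is present, so JovM is inactive.
No repressor is bound and LutN is active, so *irpW* is transcribed.
So IrpW is produced and active.
With repressor IrpW bound, *nolE* is not transcribed.
So NolE is not produced.
No activator is available at the *lutY* promoter, so *lutY* is not transcribed.
→ *lutY* is OFF in B.

A only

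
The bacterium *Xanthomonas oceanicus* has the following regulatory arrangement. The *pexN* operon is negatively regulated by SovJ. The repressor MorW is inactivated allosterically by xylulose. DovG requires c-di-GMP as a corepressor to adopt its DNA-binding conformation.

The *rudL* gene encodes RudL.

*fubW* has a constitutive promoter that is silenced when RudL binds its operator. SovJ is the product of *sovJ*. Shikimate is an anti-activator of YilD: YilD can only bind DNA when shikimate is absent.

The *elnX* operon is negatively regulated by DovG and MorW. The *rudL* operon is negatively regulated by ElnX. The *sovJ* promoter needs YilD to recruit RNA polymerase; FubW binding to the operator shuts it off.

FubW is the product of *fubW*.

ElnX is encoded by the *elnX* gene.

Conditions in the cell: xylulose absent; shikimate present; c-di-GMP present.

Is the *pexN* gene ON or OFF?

c-di-GMP is present, so DovG is active.
Xylulose is absent, so MorW is active.
With repressor DovG bound, *elnX* is not transcribed.
So ElnX is not produced.
With no repressor bound, *rudL* is transcribed.
So RudL is produced and active.
With repressor RudL bound, *fubW* is not transcribed.
So FubW is not produced.
Shikimate is present, so YilD is inactive.
Required activator YilD is absent, so *sovJ* is not transcribed.
So SovJ is not produced.
With no repressor bound, *pexN* is transcribed.

ON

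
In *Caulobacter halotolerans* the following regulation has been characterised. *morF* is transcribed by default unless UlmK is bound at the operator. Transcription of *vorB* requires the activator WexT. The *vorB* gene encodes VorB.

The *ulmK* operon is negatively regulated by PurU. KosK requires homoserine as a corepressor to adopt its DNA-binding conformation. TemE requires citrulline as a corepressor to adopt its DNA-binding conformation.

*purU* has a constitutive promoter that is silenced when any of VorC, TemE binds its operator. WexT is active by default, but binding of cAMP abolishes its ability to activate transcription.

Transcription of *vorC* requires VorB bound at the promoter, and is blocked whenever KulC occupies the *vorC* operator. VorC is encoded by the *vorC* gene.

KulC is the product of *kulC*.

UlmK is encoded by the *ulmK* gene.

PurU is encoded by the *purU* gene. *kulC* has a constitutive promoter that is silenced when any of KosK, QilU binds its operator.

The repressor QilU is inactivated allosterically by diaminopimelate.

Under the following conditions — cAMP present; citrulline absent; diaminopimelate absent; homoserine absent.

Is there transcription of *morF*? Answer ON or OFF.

ON

Homoserine is absent, so KosK is inactive.
Diaminopimelate is absent, so QilU is active.
With repressor QilU bound, *kulC* is not transcribed.
So KulC is not produced.
cAMP is present, so WexT is inactive.
Required activator WexT is absent, so *vorB* is not transcribed.
So VorB is not produced.
Required activator VorB is absent, so *vorC* is not transcribed.
So VorC is not produced.
Citrulline is absent, so TemE is inactive.
With no repressor bound, *purU* is transcribed.
So PurU is produced and active.
With repressor PurU bound, *ulmK* is not transcribed.
So UlmK is not produced.
With no repressor bound, *morF* is transcribed.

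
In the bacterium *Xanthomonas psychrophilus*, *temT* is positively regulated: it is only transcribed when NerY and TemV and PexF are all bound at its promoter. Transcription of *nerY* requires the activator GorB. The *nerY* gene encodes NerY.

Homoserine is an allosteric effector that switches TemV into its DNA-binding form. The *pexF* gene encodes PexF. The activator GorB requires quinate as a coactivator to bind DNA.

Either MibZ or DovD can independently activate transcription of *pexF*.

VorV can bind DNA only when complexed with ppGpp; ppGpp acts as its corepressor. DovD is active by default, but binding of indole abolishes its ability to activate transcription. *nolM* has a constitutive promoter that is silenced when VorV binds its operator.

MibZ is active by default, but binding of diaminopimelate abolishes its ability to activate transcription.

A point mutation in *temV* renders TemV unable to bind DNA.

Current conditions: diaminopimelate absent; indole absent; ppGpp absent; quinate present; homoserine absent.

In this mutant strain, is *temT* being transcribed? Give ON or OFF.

OFF

Quinate is present, so GorB is active.
No repressor is bound and GorB is active, so *nerY* is transcribed.
So NerY is produced and active.
TemV is non-functional in this strain, so it has no effect.
Diaminopimelate is absent, so MibZ is active.
Indole is absent, so DovD is active.
Activator MibZ is present, so *pexF* is transcribed.
So PexF is produced and active.
Required activator TemV is absent, so *temT* is not transcribed.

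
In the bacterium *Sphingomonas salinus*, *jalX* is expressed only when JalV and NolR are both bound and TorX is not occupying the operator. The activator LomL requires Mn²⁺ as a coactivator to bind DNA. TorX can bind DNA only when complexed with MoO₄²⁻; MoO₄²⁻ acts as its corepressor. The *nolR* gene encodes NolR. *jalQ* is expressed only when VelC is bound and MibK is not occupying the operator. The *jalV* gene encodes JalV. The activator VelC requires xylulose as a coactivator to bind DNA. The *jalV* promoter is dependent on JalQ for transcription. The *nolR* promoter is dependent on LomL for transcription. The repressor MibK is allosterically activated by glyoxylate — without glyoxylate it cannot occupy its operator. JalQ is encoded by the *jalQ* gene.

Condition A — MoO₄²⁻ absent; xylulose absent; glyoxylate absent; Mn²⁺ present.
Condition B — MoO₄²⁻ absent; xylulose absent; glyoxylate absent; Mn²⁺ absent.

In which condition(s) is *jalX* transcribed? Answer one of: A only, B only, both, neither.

neither

Condition A:
MoO₄²⁻ is absent, so TorX is inactive.
Xylulose is absent, so VelC is inactive.
Glyoxylate is absent, so MibK is inactive.
Required activator VelC is absent, so *jalQ* is not transcribed.
So JalQ is not produced.
Required activator JalQ is absent, so *jalV* is not transcribed.
So JalV is not produced.
Mn²⁺ is present, so LomL is active.
No repressor is bound and LomL is active, so *nolR* is transcribed.
So NolR is produced and active.
Required activator JalV is absent, so *jalX* is not transcribed.
→ *jalX* is OFF in A.
Condition B:
MoO₄²⁻ is absent, so TorX is inactive.
Xylulose is absent, so VelC is inactive.
Glyoxylate is absent, so MibK is inactive.
Required activator VelC is absent, so *jalQ* is not transcribed.
So JalQ is not produced.
Required activator JalQ is absent, so *jalV* is not transcribed.
So JalV is not produced.
Mn²⁺ is absent, so LomL is inactive.
Required activator LomL is absent, so *nolR* is not transcribed.
So NolR is not produced.
Required activator JalV is absent, so *jalX* is not transcribed.
→ *jalX* is OFF in B.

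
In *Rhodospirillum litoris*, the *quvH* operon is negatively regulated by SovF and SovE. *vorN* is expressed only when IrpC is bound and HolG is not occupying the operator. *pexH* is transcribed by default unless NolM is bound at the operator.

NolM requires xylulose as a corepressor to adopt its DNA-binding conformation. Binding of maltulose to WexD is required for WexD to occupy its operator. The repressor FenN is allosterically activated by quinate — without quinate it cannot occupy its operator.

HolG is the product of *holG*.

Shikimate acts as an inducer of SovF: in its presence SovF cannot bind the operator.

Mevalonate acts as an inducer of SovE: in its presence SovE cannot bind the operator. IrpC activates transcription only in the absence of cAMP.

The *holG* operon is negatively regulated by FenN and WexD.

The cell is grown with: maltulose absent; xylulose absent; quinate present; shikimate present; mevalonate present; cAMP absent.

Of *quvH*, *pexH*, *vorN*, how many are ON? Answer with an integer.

Shikimate is present, so SovF is inactive.
Mevalonate is present, so SovE is inactive.
With no repressor bound, *quvH* is transcribed.
→ *quvH* is ON.
Xylulose is absent, so NolM is inactive.
With no repressor bound, *pexH* is transcribed.
→ *pexH* is ON.
Quinate is present, so FenN is active.
Maltulose is absent, so WexD is inactive.
With repressor FenN bound, *holG* is not transcribed.
So HolG is not produced.
cAMP is absent, so IrpC is active.
No repressor is bound and IrpC is active, so *vorN* is transcribed.
→ *vorN* is ON.
3 of the 3 genes are transcribed.

3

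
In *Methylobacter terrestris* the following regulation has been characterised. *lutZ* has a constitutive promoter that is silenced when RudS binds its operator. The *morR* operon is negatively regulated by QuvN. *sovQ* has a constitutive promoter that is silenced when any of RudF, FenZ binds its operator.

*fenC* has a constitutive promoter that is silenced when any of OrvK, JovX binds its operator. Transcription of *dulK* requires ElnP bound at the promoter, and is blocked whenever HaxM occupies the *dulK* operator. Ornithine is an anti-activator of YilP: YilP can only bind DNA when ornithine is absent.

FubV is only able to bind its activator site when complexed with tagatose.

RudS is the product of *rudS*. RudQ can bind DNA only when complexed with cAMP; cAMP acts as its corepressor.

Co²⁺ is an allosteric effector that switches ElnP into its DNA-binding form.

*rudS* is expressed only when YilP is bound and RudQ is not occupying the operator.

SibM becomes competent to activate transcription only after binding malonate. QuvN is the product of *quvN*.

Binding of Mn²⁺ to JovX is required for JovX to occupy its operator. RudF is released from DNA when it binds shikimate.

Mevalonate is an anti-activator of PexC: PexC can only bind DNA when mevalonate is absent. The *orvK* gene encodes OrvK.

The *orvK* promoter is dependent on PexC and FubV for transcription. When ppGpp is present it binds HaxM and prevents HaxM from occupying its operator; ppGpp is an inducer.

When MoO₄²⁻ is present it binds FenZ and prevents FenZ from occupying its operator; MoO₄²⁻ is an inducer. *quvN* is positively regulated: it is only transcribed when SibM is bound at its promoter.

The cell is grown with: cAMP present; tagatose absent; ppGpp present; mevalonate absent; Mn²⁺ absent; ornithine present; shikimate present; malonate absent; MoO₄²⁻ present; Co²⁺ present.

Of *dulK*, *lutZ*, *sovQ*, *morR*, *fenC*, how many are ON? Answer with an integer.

Co²⁺ is present, so ElnP is active.
ppGpp is present, so HaxM is inactive.
No repressor is bound and ElnP is active, so *dulK* is transcribed.
→ *dulK* is ON.
cAMP is present, so RudQ is active.
Ornithine is present, so YilP is inactive.
With repressor RudQ bound, *rudS* is not transcribed.
So RudS is not produced.
With no repressor bound, *lutZ* is transcribed.
→ *lutZ* is ON.
Shikimate is present, so RudF is inactive.
MoO₄²⁻ is present, so FenZ is inactive.
With no repressor bound, *sovQ* is transcribed.
→ *sovQ* is ON.
Malonate is absent, so SibM is inactive.
Required activator SibM is absent, so *quvN* is not transcribed.
So QuvN is not produced.
With no repressor bound, *morR* is transcribed.
→ *morR* is ON.
Mevalonate is absent, so PexC is active.
Tagatose is absent, so FubV is inactive.
Required activator FubV is absent, so *orvK* is not transcribed.
So OrvK is not produced.
Mn²⁺ is absent, so JovX is inactive.
With no repressor bound, *fenC* is transcribed.
→ *fenC* is ON.
5 of the 5 genes are transcribed.

5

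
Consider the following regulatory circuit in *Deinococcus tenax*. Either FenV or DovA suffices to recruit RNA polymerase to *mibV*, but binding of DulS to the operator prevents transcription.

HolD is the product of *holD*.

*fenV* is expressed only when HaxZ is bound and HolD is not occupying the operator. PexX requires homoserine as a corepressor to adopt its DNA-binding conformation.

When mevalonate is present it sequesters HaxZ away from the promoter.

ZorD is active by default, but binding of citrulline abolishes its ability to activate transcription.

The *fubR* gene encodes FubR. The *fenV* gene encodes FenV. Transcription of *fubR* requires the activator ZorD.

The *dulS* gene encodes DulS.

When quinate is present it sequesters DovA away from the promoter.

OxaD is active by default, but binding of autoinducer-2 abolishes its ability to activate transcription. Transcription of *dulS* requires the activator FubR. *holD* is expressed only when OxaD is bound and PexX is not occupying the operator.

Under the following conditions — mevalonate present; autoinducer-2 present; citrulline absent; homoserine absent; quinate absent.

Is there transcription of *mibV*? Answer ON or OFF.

OFF

Homoserine is absent, so PexX is inactive.
Autoinducer-2 is present, so OxaD is inactive.
Required activator OxaD is absent, so *holD* is not transcribed.
So HolD is not produced.
Mevalonate is present, so HaxZ is inactive.
Required activator HaxZ is absent, so *fenV* is not transcribed.
So FenV is not produced.
Citrulline is absent, so ZorD is active.
No repressor is bound and ZorD is active, so *fubR* is transcribed.
So FubR is produced and active.
No repressor is bound and FubR is active, so *dulS* is transcribed.
So DulS is produced and active.
Quinate is absent, so DovA is active.
With repressor DulS bound, *mibV* is not transcribed.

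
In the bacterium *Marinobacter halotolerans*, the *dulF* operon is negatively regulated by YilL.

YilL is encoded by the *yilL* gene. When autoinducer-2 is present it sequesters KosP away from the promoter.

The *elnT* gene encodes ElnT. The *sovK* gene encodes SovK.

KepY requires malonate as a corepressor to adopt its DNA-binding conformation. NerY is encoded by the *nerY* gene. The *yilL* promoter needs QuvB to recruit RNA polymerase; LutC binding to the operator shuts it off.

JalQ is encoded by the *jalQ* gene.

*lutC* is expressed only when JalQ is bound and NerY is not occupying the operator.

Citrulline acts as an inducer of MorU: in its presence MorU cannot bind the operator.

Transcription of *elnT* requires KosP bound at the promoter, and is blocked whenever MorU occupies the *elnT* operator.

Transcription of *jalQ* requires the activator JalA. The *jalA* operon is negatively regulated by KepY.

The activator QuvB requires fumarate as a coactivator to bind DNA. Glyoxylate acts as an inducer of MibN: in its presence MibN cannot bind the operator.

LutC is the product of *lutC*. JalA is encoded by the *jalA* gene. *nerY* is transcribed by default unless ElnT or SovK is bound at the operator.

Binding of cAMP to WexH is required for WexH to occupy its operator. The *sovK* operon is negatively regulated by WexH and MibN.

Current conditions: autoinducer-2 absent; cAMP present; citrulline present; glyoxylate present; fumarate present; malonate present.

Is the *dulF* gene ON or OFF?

Malonate is present, so KepY is active.
With repressor KepY bound, *jalA* is not transcribed.
So JalA is not produced.
Required activator JalA is absent, so *jalQ* is not transcribed.
So JalQ is not produced.
Autoinducer-2 is absent, so KosP is active.
Citrulline is present, so MorU is inactive.
No repressor is bound and KosP is active, so *elnT* is transcribed.
So ElnT is produced and active.
cAMP is present, so WexH is active.
Glyoxylate is present, so MibN is inactive.
With repressor WexH bound, *sovK* is not transcribed.
So SovK is not produced.
With repressor ElnT bound, *nerY* is not transcribed.
So NerY is not produced.
Required activator JalQ is absent, so *lutC* is not transcribed.
So LutC is not produced.
Fumarate is present, so QuvB is active.
No repressor is bound and QuvB is active, so *yilL* is transcribed.
So YilL is produced and active.
With repressor YilL bound, *dulF* is not transcribed.

OFF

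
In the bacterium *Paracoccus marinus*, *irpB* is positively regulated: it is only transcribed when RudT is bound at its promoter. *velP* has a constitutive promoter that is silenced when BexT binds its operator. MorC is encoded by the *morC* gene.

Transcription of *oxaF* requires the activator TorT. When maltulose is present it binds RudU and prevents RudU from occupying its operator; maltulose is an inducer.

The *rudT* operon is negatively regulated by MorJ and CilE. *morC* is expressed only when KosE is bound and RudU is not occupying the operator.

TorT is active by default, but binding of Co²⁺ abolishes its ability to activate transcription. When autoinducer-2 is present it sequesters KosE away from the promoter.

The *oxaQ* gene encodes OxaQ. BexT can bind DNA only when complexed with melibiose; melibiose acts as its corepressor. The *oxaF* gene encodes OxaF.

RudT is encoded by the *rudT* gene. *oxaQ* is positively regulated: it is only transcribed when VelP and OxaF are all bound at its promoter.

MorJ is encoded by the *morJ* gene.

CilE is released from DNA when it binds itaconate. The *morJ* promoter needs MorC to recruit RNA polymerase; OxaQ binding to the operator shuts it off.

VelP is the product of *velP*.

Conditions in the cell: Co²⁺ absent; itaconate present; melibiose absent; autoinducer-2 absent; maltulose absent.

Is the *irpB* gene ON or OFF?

ON

Melibiose is absent, so BexT is inactive.
With no repressor bound, *velP* is transcribed.
So VelP is produced and active.
Co²⁺ is absent, so TorT is active.
No repressor is bound and TorT is active, so *oxaF* is transcribed.
So OxaF is produced and active.
No repressor is bound and VelP and OxaF are active, so *oxaQ* is transcribed.
So OxaQ is produced and active.
Autoinducer-2 is absent, so KosE is active.
Maltulose is absent, so RudU is active.
With repressor RudU bound, *morC* is not transcribed.
So MorC is not produced.
With repressor OxaQ bound, *morJ* is not transcribed.
So MorJ is not produced.
Itaconate is present, so CilE is inactive.
With no repressor bound, *rudT* is transcribed.
So RudT is produced and active.
No repressor is bound and RudT is active, so *irpB* is transcribed.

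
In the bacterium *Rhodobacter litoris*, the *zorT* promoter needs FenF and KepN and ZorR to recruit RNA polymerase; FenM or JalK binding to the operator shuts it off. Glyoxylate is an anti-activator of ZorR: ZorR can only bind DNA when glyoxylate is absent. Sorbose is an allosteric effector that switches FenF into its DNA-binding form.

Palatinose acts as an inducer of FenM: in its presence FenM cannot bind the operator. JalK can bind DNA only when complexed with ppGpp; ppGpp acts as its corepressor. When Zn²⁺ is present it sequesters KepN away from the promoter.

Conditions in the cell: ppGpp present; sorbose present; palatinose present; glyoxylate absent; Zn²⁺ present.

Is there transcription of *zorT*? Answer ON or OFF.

OFF

Sorbose is present, so FenF is active.
Zn²⁺ is present, so KepN is inactive.
Glyoxylate is absent, so ZorR is active.
Palatinose is present, so FenM is inactive.
ppGpp is present, so JalK is active.
With repressor JalK bound, *zorT* is not transcribed.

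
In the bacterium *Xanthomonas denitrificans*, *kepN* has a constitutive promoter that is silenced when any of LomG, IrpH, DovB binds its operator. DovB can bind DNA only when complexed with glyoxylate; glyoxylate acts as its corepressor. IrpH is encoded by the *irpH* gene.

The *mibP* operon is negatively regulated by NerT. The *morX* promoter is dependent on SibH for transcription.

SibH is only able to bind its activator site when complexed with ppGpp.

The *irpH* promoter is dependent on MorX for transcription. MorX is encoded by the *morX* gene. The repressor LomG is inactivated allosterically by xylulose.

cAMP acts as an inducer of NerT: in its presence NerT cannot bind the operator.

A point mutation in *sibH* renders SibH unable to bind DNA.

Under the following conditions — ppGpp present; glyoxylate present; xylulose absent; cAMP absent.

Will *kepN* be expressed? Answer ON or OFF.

OFF

Xylulose is absent, so LomG is active.
SibH is non-functional in this strain, so it has no effect.
Required activator SibH is absent, so *morX* is not transcribed.
So MorX is not produced.
Required activator MorX is absent, so *irpH* is not transcribed.
So IrpH is not produced.
Glyoxylate is present, so DovB is active.
With repressor LomG bound, *kepN* is not transcribed.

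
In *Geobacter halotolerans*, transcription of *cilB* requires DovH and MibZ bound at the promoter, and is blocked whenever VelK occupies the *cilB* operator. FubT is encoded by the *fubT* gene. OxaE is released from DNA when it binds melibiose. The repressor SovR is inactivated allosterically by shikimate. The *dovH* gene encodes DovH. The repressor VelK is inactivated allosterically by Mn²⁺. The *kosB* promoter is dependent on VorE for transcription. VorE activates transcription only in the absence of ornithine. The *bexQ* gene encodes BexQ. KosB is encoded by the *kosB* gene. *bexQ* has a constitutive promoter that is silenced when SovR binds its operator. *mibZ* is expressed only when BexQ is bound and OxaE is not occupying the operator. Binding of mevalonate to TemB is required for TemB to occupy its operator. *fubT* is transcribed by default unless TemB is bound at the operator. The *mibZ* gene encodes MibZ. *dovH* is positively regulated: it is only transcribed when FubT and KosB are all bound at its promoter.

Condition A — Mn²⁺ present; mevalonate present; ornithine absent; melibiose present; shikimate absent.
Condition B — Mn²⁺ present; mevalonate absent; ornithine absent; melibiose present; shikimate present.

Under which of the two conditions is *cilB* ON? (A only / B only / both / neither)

B only

Condition A:
Mn²⁺ is present, so VelK is inactive.
Mevalonate is present, so TemB is active.
With repressor TemB bound, *fubT* is not transcribed.
So FubT is not produced.
Ornithine is absent, so VorE is active.
No repressor is bound and VorE is active, so *kosB* is transcribed.
So KosB is produced and active.
Required activator FubT is absent, so *dovH* is not transcribed.
So DovH is not produced.
Melibiose is present, so OxaE is inactive.
Shikimate is absent, so SovR is active.
With repressor SovR bound, *bexQ* is not transcribed.
So BexQ is not produced.
Required activator BexQ is absent, so *mibZ* is not transcribed.
So MibZ is not produced.
Required activator DovH is absent, so *cilB* is not transcribed.
→ *cilB* is OFF in A.
Condition B:
Mn²⁺ is present, so VelK is inactive.
Mevalonate is absent, so TemB is inactive.
With no repressor bound, *fubT* is transcribed.
So FubT is produced and active.
Ornithine is absent, so VorE is active.
No repressor is bound and VorE is active, so *kosB* is transcribed.
So KosB is produced and active.
No repressor is bound and FubT and KosB are active, so *dovH* is transcribed.
So DovH is produced and active.
Melibiose is present, so OxaE is inactive.
Shikimate is present, so SovR is inactive.
With no repressor bound, *bexQ* is transcribed.
So BexQ is produced and active.
No repressor is bound and BexQ is active, so *mibZ* is transcribed.
So MibZ is produced and active.
No repressor is bound and DovH and MibZ are active, so *cilB* is transcribed.
→ *cilB* is ON in B.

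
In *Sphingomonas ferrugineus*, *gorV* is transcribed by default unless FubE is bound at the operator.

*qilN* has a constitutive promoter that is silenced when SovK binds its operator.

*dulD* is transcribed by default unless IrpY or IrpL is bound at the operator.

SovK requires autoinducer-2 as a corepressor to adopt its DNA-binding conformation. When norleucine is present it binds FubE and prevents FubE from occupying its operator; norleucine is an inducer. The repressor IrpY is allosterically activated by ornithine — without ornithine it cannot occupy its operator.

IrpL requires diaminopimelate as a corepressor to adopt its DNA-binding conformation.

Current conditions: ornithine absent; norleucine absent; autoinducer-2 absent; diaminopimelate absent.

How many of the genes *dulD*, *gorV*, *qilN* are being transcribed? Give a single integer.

Ornithine is absent, so IrpY is inactive.
Diaminopimelate is absent, so IrpL is inactive.
With no repressor bound, *dulD* is transcribed.
→ *dulD* is ON.
Norleucine is absent, so FubE is active.
With repressor FubE bound, *gorV* is not transcribed.
→ *gorV* is OFF.
Autoinducer-2 is absent, so SovK is inactive.
With no repressor bound, *qilN* is transcribed.
→ *qilN* is ON.
2 of the 3 genes are transcribed.

2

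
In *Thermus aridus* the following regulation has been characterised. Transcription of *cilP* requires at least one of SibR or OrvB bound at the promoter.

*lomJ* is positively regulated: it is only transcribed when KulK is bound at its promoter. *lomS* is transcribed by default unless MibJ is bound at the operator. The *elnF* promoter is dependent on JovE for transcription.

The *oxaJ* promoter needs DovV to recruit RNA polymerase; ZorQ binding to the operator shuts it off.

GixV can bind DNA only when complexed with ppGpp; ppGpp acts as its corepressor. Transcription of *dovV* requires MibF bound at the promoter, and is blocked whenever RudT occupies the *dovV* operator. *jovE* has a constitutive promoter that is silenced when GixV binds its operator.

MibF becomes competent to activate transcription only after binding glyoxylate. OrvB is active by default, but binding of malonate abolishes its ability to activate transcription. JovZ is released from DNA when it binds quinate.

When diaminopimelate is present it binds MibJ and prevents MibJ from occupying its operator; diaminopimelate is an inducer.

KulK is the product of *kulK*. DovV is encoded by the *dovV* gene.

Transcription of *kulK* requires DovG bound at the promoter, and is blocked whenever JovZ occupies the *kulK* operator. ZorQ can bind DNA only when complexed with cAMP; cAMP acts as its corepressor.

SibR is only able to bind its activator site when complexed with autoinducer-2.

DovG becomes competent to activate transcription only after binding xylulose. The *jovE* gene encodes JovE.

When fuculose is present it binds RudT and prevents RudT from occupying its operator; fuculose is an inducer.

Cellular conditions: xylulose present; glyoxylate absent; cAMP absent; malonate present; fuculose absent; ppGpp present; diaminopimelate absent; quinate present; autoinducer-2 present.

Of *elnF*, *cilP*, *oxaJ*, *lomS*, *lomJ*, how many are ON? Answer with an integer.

ppGpp is present, so GixV is active.
With repressor GixV bound, *jovE* is not transcribed.
So JovE is not produced.
Required activator JovE is absent, so *elnF* is not transcribed.
→ *elnF* is OFF.
Autoinducer-2 is present, so SibR is active.
Malonate is present, so OrvB is inactive.
Activator SibR is present, so *cilP* is transcribed.
→ *cilP* is ON.
Fuculose is absent, so RudT is active.
Glyoxylate is absent, so MibF is inactive.
With repressor RudT bound, *dovV* is not transcribed.
So DovV is not produced.
cAMP is absent, so ZorQ is inactive.
Required activator DovV is absent, so *oxaJ* is not transcribed.
→ *oxaJ* is OFF.
Diaminopimelate is absent, so MibJ is active.
With repressor MibJ bound, *lomS* is not transcribed.
→ *lomS* is OFF.
Xylulose is present, so DovG is active.
Quinate is present, so JovZ is inactive.
No repressor is bound and DovG is active, so *kulK* is transcribed.
So KulK is produced and active.
No repressor is bound and KulK is active, so *lomJ* is transcribed.
→ *lomJ* is ON.
2 of the 5 genes are transcribed.

2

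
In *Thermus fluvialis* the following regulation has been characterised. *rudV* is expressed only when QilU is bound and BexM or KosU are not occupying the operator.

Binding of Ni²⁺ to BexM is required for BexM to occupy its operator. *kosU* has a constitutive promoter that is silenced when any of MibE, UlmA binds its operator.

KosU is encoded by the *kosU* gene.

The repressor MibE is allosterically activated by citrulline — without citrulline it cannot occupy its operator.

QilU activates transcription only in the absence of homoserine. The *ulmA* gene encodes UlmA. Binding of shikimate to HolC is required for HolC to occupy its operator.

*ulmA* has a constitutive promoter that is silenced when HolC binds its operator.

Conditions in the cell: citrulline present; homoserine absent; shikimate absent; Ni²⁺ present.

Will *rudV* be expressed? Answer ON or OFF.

OFF

Homoserine is absent, so QilU is active.
Ni²⁺ is present, so BexM is active.
Citrulline is present, so MibE is active.
Shikimate is absent, so HolC is inactive.
With no repressor bound, *ulmA* is transcribed.
So UlmA is produced and active.
With repressor MibE bound, *kosU* is not transcribed.
So KosU is not produced.
With repressor BexM bound, *rudV* is not transcribed.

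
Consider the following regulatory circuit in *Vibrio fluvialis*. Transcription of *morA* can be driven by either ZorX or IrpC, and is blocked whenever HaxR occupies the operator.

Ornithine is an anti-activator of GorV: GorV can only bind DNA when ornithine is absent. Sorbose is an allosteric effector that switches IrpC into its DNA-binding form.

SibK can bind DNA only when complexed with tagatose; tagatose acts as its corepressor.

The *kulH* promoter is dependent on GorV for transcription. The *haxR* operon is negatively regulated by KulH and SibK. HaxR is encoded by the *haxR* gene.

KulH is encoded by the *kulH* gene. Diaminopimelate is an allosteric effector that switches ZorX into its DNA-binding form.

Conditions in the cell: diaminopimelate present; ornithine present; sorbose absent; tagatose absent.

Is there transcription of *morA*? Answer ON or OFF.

Diaminopimelate is present, so ZorX is active.
Sorbose is absent, so IrpC is inactive.
Ornithine is present, so GorV is inactive.
Required activator GorV is absent, so *kulH* is not transcribed.
So KulH is not produced.
Tagatose is absent, so SibK is inactive.
With no repressor bound, *haxR* is transcribed.
So HaxR is produced and active.
With repressor HaxR bound, *morA* is not transcribed.

OFF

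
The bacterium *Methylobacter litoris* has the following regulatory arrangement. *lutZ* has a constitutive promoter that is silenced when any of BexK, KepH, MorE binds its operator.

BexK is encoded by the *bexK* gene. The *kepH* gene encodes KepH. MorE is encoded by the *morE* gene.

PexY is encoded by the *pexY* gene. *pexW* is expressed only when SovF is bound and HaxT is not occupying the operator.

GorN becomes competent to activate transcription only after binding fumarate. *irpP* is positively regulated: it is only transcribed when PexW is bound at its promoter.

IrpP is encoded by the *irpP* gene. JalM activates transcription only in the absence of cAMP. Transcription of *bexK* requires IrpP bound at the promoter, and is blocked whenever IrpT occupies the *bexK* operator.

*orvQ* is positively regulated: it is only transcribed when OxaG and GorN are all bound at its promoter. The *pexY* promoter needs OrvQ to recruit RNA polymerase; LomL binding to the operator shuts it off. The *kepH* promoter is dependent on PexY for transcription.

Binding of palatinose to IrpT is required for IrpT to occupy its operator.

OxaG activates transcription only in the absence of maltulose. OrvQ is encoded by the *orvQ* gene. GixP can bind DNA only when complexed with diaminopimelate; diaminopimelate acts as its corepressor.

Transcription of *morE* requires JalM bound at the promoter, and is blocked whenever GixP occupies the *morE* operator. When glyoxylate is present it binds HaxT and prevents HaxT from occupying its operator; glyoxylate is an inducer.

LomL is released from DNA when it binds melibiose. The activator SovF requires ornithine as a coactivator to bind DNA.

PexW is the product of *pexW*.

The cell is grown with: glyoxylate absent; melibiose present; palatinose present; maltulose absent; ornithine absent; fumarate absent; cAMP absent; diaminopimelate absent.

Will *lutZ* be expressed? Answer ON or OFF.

Palatinose is present, so IrpT is active.
Ornithine is absent, so SovF is inactive.
Glyoxylate is absent, so HaxT is active.
With repressor HaxT bound, *pexW* is not transcribed.
So PexW is not produced.
Required activator PexW is absent, so *irpP* is not transcribed.
So IrpP is not produced.
With repressor IrpT bound, *bexK* is not transcribed.
So BexK is not produced.
Maltulose is absent, so OxaG is active.
Fumarate is absent, so GorN is inactive.
Required activator GorN is absent, so *orvQ* is not transcribed.
So OrvQ is not produced.
Melibiose is present, so LomL is inactive.
Required activator OrvQ is absent, so *pexY* is not transcribed.
So PexY is not produced.
Required activator PexY is absent, so *kepH* is not transcribed.
So KepH is not produced.
Diaminopimelate is absent, so GixP is inactive.
cAMP is absent, so JalM is active.
No repressor is bound and JalM is active, so *morE* is transcribed.
So MorE is produced and active.
With repressor MorE bound, *lutZ* is not transcribed.

OFF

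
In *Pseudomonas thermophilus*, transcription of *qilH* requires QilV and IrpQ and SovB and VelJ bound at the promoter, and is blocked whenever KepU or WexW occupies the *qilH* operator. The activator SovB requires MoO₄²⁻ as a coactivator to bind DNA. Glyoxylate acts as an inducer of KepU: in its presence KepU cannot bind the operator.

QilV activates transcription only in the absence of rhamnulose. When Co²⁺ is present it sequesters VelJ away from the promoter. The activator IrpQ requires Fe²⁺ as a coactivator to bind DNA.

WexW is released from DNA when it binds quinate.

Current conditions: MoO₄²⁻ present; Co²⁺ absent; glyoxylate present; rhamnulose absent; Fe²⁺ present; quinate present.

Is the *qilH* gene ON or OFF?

ON

Rhamnulose is absent, so QilV is active.
Fe²⁺ is present, so IrpQ is active.
MoO₄²⁻ is present, so SovB is active.
Co²⁺ is absent, so VelJ is active.
Glyoxylate is present, so KepU is inactive.
Quinate is present, so WexW is inactive.
No repressor is bound and QilV and IrpQ and SovB and VelJ are active, so *qilH* is transcribed.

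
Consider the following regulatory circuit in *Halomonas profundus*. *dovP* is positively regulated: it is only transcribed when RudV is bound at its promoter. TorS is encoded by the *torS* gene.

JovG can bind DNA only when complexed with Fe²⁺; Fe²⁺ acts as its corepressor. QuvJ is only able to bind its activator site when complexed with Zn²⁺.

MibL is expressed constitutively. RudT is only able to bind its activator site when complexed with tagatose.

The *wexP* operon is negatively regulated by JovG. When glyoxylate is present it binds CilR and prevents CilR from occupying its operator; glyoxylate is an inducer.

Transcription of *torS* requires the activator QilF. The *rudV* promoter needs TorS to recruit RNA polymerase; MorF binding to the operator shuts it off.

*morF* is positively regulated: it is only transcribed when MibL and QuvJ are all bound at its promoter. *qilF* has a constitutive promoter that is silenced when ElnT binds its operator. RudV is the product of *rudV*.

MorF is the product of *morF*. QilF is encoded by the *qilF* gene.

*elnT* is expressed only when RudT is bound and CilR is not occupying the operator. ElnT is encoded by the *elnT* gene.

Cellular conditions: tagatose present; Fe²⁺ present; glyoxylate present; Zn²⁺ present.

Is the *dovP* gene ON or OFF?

Glyoxylate is present, so CilR is inactive.
Tagatose is present, so RudT is active.
No repressor is bound and RudT is active, so *elnT* is transcribed.
So ElnT is produced and active.
With repressor ElnT bound, *qilF* is not transcribed.
So QilF is not produced.
Required activator QilF is absent, so *torS* is not transcribed.
So TorS is not produced.
MibL is produced constitutively and is active.
Zn²⁺ is present, so QuvJ is active.
No repressor is bound and MibL and QuvJ are active, so *morF* is transcribed.
So MorF is produced and active.
With repressor MorF bound, *rudV* is not transcribed.
So RudV is not produced.
Required activator RudV is absent, so *dovP* is not transcribed.

OFF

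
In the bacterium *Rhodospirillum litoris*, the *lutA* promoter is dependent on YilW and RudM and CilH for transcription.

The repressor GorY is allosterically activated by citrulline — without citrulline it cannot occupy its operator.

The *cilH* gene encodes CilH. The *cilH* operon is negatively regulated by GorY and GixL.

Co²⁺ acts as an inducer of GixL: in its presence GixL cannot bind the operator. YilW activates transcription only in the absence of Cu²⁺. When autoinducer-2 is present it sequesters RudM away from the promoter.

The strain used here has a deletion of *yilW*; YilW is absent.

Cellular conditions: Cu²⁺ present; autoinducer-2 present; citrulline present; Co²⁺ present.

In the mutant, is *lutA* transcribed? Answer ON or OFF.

YilW is non-functional in this strain, so it has no effect.
Autoinducer-2 is present, so RudM is inactive.
Citrulline is present, so GorY is active.
Co²⁺ is present, so GixL is inactive.
With repressor GorY bound, *cilH* is not transcribed.
So CilH is not produced.
Required activator YilW is absent, so *lutA* is not transcribed.

OFF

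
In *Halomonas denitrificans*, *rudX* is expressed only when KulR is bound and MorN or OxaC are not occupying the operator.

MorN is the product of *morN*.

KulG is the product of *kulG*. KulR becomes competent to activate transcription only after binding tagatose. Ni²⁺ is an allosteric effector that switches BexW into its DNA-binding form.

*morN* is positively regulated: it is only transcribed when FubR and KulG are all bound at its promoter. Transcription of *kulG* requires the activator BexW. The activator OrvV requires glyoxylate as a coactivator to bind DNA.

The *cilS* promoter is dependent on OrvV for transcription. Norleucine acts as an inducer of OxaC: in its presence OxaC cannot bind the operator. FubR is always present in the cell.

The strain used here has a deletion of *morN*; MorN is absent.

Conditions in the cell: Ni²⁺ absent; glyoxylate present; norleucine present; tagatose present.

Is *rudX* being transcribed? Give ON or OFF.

Tagatose is present, so KulR is active.
MorN is non-functional in this strain, so it has no effect.
Norleucine is present, so OxaC is inactive.
No repressor is bound and KulR is active, so *rudX* is transcribed.

ON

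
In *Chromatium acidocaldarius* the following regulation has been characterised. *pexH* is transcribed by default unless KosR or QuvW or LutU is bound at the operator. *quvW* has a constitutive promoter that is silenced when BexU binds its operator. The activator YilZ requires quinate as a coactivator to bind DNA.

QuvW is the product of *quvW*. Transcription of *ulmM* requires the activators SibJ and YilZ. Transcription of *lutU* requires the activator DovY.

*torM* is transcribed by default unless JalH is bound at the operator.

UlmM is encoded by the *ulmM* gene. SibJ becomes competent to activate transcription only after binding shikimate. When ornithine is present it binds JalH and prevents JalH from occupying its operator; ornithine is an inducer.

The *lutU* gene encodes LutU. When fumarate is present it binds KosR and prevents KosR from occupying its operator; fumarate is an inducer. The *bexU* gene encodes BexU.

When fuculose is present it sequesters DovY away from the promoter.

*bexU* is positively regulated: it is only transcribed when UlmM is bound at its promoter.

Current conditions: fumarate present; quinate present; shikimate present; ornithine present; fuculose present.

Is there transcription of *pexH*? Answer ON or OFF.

ON

Fumarate is present, so KosR is inactive.
Shikimate is present, so SibJ is active.
Quinate is present, so YilZ is active.
No repressor is bound and SibJ and YilZ are active, so *ulmM* is transcribed.
So UlmM is produced and active.
No repressor is bound and UlmM is active, so *bexU* is transcribed.
So BexU is produced and active.
With repressor BexU bound, *quvW* is not transcribed.
So QuvW is not produced.
Fuculose is present, so DovY is inactive.
Required activator DovY is absent, so *lutU* is not transcribed.
So LutU is not produced.
With no repressor bound, *pexH* is transcribed.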